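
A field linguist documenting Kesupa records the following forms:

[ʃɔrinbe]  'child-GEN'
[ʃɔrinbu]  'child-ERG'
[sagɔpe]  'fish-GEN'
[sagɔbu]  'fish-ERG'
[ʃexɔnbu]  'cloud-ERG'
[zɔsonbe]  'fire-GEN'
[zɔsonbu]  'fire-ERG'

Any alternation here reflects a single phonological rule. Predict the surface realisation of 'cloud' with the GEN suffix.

The GEN suffix surfaces as [-be] and [-pe], depending on the final segment of the stem.
The ERG suffix, which begins with [b], is invariant after every stem; so [b] is not altered by any rule here.
The GEN suffix is therefore /-pe/ underlyingly, with post-nasal voicing: voiceless stops become voiced after a nasal.
After 'cloud', which ends in a nasal, the suffix surfaces as [-be], giving [ʃexɔnbe].

[ʃexɔnbe]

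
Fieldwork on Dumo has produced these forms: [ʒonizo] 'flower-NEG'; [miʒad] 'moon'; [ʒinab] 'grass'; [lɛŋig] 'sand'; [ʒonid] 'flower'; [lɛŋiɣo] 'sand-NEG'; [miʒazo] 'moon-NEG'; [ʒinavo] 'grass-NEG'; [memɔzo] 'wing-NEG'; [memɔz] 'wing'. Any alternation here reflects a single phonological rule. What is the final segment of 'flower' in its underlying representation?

The root 'flower' surfaces as [ʒonizo] and [ʒonid], with a stem-final [z] ~ [d] alternation.
If /z/ were underlying and a rule turned it into [d] in isolation, 'wing' would also alternate; but it has [z] in both [memɔzo] and [memɔz].
Therefore /d/ is basic and [z] is derived by intervocalic spirantization (voiced stops become fricatives between vowels).

/d/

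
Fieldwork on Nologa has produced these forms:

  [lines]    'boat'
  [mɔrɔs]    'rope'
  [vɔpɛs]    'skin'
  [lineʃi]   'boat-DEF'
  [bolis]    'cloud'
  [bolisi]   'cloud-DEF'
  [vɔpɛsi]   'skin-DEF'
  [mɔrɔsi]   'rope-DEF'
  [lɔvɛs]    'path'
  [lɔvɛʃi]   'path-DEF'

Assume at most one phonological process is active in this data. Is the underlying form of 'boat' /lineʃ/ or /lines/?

The root 'boat' surfaces as [lineʃi] and [lines], with a stem-final [ʃ] ~ [s] alternation.
The stem 'skin' ([vɔpɛsi], [vɔpɛs]) shows [s] unchanged in both environments, so [s] cannot be basic with [ʃ] derived before the DEF suffix.
Therefore /ʃ/ is basic and [s] is derived by depalatalization (palato-alveolar /ʃ/ becomes [s] when no front vowel follows).

/lineʃ/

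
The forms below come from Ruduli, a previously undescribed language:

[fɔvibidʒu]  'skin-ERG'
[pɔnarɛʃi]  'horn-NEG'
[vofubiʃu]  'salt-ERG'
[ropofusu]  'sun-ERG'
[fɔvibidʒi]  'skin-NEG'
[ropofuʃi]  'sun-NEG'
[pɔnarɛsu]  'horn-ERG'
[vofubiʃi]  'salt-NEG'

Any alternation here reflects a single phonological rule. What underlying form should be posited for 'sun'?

In [ropofuʃi] and [ropofusu] the final segment of 'sun' alternates: [ʃ] ~ [s].
The stem 'salt' ([vofubiʃi], [vofubiʃu]) shows [ʃ] unchanged in both environments, so [ʃ] cannot be basic with [s] derived before the ERG suffix.
So /s/ is underlying, and a rule of palatalization before a front vowel — /s/ becomes palato-alveolar [ʃ] before a front vowel — gives [ʃ].
Hence 'sun' is /ropofus/ underlyingly.

/ropofus/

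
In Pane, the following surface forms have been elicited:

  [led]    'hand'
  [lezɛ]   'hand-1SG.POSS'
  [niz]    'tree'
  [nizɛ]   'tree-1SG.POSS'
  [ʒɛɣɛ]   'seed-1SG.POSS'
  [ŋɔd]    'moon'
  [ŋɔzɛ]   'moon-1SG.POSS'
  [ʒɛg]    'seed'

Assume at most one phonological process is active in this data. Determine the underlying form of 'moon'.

/ŋɔd/

The root 'moon' surfaces as [ŋɔzɛ] and [ŋɔd], with a stem-final [z] ~ [d] alternation.
The stem 'tree' ([nizɛ], [niz]) shows [z] unchanged in both environments, so [z] cannot be basic with [d] derived in isolation.
The alternation reflects intervocalic spirantization: voiced stops become fricatives between vowels. /d/ is underlying.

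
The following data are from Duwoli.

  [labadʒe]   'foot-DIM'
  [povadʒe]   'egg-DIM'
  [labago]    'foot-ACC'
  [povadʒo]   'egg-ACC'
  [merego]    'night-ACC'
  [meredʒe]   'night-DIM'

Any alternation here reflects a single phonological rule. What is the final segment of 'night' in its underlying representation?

In [merego] and [meredʒe] the final segment of 'night' alternates: [g] ~ [dʒ].
Compare 'egg', with invariant [dʒ] in [povadʒo] and [povadʒe]: an analysis with underlying /dʒ/ and a rule producing [g] before the ACC suffix would wrongly predict alternation here too.
Therefore /g/ is basic and [dʒ] is derived by palatalization before a front vowel (/g/ becomes palato-alveolar [dʒ] before a front vowel).

/g/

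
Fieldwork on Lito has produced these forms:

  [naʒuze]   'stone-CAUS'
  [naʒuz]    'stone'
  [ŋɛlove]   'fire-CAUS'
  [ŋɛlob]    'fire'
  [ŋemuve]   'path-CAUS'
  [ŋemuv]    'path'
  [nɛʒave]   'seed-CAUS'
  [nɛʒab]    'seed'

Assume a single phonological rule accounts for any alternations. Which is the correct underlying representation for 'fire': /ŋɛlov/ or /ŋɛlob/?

/ŋɛlob/

The stem for 'fire' ends in [v] in [ŋɛlove] but [b] in [ŋɛlob].
If /v/ were underlying and a rule turned it into [b] in isolation, 'path' would also alternate; but it has [v] in both [ŋemuve] and [ŋemuv].
The alternation reflects intervocalic spirantization: voiced stops become fricatives between vowels. /b/ is underlying.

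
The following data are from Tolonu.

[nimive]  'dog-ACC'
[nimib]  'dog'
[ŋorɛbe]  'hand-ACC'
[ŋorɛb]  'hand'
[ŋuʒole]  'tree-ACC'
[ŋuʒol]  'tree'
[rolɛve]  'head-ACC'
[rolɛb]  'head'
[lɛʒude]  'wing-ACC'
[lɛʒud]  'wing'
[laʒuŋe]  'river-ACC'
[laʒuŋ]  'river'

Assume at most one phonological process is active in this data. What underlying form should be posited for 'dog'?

The stem for 'dog' ends in [v] in [nimive] but [b] in [nimib].
But 'hand' keeps [b] in both environments ([ŋorɛbe], [ŋorɛb]), so there is no rule changing /b/ to [v] before the ACC suffix.
The alternation reflects word-final hardening: voiced fricatives become stops word-finally. /v/ is underlying.

/nimiv/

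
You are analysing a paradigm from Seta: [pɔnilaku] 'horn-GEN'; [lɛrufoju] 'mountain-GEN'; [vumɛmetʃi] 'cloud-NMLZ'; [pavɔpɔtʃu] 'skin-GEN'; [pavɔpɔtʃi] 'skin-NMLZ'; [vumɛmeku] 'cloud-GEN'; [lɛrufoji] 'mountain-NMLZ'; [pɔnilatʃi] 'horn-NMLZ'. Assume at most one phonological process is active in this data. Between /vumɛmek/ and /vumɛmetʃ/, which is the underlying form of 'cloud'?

/vumɛmek/

The stem for 'cloud' ends in [tʃ] in [vumɛmetʃi] but [k] in [vumɛmeku].
But 'skin' keeps [tʃ] in both environments ([pavɔpɔtʃi], [pavɔpɔtʃu]), so there is no rule changing /tʃ/ to [k] before the GEN suffix.
Therefore /k/ is basic and [tʃ] is derived by palatalization before a front vowel (/k/ becomes palato-alveolar [tʃ] before a front vowel).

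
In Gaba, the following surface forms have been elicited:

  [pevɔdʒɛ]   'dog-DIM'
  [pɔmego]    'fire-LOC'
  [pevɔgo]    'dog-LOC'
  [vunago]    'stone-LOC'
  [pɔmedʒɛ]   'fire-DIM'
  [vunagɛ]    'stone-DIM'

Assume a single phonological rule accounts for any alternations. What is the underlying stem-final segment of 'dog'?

/dʒ/

The root 'dog' surfaces as [pevɔgo] and [pevɔdʒɛ], with a stem-final [g] ~ [dʒ] alternation.
But 'stone' keeps [g] in both environments ([vunago], [vunagɛ]), so there is no rule changing /g/ to [dʒ] before the DIM suffix.
So /dʒ/ is underlying, and a rule of depalatalization — palato-alveolar /dʒ/ becomes [g] when no front vowel follows — gives [g].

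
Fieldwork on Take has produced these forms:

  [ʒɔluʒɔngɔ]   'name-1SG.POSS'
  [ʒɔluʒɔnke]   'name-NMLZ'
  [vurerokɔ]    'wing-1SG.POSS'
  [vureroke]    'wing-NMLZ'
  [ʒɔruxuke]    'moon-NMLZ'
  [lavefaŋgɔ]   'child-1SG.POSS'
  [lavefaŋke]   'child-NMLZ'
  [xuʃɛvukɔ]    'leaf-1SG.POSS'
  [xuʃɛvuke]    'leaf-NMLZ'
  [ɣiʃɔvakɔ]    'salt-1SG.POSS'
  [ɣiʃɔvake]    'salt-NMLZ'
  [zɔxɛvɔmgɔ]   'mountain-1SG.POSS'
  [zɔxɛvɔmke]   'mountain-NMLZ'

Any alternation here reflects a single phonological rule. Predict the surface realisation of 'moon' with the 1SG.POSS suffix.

The 1SG.POSS morpheme has two allomorphs, [-gɔ] and [-kɔ].
By contrast the NMLZ suffix keeps its initial [k] throughout — that segment must be underlying.
The 1SG.POSS suffix is therefore /-gɔ/ underlyingly, with post-vocalic devoicing: voiced stops become voiceless after a vowel.
After 'moon', which ends in a vowel, the suffix surfaces as [-kɔ], giving [ʒɔruxukɔ].

[ʒɔruxukɔ]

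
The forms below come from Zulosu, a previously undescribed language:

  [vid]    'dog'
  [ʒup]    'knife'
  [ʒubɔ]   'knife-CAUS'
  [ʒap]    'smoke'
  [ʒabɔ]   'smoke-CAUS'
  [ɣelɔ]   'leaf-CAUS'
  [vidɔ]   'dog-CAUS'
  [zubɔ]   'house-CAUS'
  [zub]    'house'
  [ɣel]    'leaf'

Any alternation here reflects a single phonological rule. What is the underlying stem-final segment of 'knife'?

'knife' shows [b] ~ [p] at the end of the stem ([ʒubɔ] vs [ʒup]).
Compare 'house', with invariant [b] in [zubɔ] and [zub]: an analysis with underlying /b/ and a rule producing [p] in isolation would wrongly predict alternation here too.
Therefore /p/ is basic and [b] is derived by intervocalic voicing (voiceless stops become voiced between vowels).

/p/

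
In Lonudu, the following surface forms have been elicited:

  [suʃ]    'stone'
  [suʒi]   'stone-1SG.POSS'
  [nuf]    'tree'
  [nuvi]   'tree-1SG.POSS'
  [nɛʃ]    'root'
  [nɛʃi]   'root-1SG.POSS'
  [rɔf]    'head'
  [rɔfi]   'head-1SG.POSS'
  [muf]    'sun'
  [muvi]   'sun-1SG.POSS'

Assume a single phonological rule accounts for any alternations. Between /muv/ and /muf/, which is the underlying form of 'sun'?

/muv/

The root 'sun' surfaces as [muf] and [muvi], with a stem-final [f] ~ [v] alternation.
But 'head' keeps [f] in both environments ([rɔf], [rɔfi]), so there is no rule changing /f/ to [v] before the 1SG.POSS suffix.
The underlying segment must be /v/; voiced obstruents become voiceless word-finally, yielding [f] there.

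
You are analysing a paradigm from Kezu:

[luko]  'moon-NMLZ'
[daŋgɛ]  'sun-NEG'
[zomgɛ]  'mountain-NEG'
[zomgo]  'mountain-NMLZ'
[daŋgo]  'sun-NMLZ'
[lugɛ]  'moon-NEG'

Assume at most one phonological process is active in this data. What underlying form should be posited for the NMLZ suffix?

/-ko/

The NMLZ morpheme has two allomorphs, [-go] and [-ko].
By contrast the NEG suffix keeps its initial [g] throughout — that segment must be underlying.
So the underlying form is /-ko/, and voiceless stops become voiced after a nasal.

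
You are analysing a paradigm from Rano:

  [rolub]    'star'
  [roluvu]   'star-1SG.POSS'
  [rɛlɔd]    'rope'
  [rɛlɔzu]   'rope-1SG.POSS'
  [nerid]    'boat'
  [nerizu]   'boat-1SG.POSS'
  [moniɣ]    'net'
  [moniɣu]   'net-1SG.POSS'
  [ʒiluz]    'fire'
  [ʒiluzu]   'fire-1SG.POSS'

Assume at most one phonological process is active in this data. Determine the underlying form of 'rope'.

/rɛlɔd/

In [rɛlɔd] and [rɛlɔzu] the final segment of 'rope' alternates: [d] ~ [z].
But 'fire' keeps [z] in both environments ([ʒiluz], [ʒiluzu]), so there is no rule changing /z/ to [d] in isolation.
The alternation reflects intervocalic spirantization: voiced stops become fricatives between vowels. /d/ is underlying.
So 'rope' = /rɛlɔd/.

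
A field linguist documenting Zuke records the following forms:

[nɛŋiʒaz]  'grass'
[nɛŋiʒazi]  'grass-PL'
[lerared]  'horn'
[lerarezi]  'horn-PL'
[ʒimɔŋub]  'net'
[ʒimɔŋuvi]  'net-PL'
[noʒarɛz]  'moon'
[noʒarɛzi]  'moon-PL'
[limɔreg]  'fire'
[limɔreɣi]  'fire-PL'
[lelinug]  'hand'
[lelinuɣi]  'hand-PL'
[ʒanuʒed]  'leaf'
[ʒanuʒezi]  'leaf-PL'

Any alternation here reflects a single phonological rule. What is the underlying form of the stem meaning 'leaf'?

/ʒanuʒed/

In [ʒanuʒed] and [ʒanuʒezi] the final segment of 'leaf' alternates: [d] ~ [z].
But 'moon' keeps [z] in both environments ([noʒarɛz], [noʒarɛzi]), so there is no rule changing /z/ to [d] in isolation.
The underlying segment must be /d/; voiced stops become fricatives between vowels, yielding [z] there.
Hence 'leaf' is /ʒanuʒed/ underlyingly.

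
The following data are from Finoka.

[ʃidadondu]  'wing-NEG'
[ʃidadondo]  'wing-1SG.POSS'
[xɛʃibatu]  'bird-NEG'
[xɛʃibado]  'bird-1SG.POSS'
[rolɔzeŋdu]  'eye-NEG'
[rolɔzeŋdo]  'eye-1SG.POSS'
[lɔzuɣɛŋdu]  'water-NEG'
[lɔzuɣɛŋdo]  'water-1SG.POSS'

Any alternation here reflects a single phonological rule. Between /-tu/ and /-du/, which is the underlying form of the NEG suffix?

/-tu/

The NEG morpheme has two allomorphs, [-du] and [-tu].
The 1SG.POSS suffix, which begins with [d], is invariant after every stem; so [d] is not altered by any rule here.
The NEG suffix is therefore /-tu/ underlyingly, with post-nasal voicing: voiceless stops become voiced after a nasal.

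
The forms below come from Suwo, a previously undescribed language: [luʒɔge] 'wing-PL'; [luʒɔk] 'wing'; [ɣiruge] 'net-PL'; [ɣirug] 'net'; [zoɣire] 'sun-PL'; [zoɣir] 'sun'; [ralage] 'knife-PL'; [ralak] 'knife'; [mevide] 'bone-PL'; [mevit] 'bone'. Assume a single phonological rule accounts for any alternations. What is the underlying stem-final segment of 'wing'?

/k/

The root 'wing' surfaces as [luʒɔge] and [luʒɔk], with a stem-final [g] ~ [k] alternation.
Compare 'net', with invariant [g] in [ɣiruge] and [ɣirug]: an analysis with underlying /g/ and a rule producing [k] in isolation would wrongly predict alternation here too.
The alternation reflects intervocalic voicing: voiceless stops become voiced between vowels. /k/ is underlying.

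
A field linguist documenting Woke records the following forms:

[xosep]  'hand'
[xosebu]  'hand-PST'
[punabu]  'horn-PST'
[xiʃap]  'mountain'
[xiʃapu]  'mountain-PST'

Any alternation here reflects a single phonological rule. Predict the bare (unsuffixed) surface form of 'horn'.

[punap]

The stem for 'hand' ends in [p] in [xosep] but [b] in [xosebu].
Compare 'mountain', with invariant [p] in [xiʃap] and [xiʃapu]: an analysis with underlying /p/ and a rule producing [b] before the PST suffix would wrongly predict alternation here too.
The underlying segment must be /b/; voiced obstruents become voiceless word-finally, yielding [p] there.
The one attested form of 'horn', [punabu], shows underlying /punab/. Applying the same rule word-finally gives [punap].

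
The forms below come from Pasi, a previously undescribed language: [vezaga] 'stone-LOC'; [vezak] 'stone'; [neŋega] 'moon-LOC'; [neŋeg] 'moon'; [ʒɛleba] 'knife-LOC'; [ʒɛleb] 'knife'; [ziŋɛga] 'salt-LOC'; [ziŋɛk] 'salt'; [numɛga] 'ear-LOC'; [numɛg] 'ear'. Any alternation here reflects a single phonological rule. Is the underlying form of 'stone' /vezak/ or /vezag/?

In [vezaga] and [vezak] the final segment of 'stone' alternates: [g] ~ [k].
Compare 'moon', with invariant [g] in [neŋega] and [neŋeg]: an analysis with underlying /g/ and a rule producing [k] in isolation would wrongly predict alternation here too.
So /k/ is underlying, and a rule of intervocalic voicing — voiceless stops become voiced between vowels — gives [g].

/vezak/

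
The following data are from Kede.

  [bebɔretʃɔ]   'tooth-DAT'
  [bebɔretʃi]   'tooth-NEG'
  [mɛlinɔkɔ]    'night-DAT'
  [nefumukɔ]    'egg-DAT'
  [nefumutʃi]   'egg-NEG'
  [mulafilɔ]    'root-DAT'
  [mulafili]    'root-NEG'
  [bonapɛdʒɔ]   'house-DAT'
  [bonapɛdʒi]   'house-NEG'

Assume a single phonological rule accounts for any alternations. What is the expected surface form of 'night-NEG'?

[mɛlinɔtʃi]

'egg' shows [k] ~ [tʃ] at the end of the stem ([nefumukɔ] vs [nefumutʃi]).
Compare 'tooth', with invariant [tʃ] in [bebɔretʃɔ] and [bebɔretʃi]: an analysis with underlying /tʃ/ and a rule producing [k] before the DAT suffix would wrongly predict alternation here too.
The alternation reflects palatalization before a front vowel: /k/ becomes palato-alveolar [tʃ] before a front vowel. /k/ is underlying.
From [mɛlinɔkɔ] the stem 'night' is /mɛlinɔk/; before a front vowel this yields [mɛlinɔtʃi].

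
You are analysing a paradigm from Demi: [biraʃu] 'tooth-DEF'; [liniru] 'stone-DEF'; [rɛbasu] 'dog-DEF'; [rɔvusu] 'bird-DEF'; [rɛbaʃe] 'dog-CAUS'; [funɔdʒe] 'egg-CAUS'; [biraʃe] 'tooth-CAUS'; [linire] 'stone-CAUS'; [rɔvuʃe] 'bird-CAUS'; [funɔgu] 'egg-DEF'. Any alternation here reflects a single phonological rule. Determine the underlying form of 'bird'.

/rɔvus/

The root 'bird' surfaces as [rɔvusu] and [rɔvuʃe], with a stem-final [s] ~ [ʃ] alternation.
The stem 'tooth' ([biraʃu], [biraʃe]) shows [ʃ] unchanged in both environments, so [ʃ] cannot be basic with [s] derived before the DEF suffix.
The alternation reflects palatalization before a front vowel: /g/ and /s/ become palato-alveolar [dʒ] and [ʃ] before a front vowel. /s/ is underlying.
So 'bird' = /rɔvus/.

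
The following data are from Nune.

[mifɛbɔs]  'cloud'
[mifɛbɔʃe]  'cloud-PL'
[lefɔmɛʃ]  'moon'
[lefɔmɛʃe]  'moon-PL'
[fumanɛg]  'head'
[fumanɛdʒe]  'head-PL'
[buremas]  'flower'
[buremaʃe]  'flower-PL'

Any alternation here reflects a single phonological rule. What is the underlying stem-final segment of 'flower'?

/s/

In [buremas] and [buremaʃe] the final segment of 'flower' alternates: [s] ~ [ʃ].
Compare 'moon', with invariant [ʃ] in [lefɔmɛʃ] and [lefɔmɛʃe]: an analysis with underlying /ʃ/ and a rule producing [s] in isolation would wrongly predict alternation here too.
The underlying segment must be /s/; /g/ and /s/ become palato-alveolar [dʒ] and [ʃ] before a front vowel, yielding [ʃ] there.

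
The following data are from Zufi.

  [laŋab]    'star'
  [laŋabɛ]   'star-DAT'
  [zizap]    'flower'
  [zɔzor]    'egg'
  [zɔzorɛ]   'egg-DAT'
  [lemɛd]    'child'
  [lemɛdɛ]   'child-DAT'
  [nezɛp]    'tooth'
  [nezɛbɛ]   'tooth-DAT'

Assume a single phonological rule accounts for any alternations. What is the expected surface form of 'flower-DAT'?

[zizabɛ]

'tooth' shows [p] ~ [b] at the end of the stem ([nezɛp] vs [nezɛbɛ]).
If /b/ were underlying and a rule turned it into [p] in isolation, 'star' would also alternate; but it has [b] in both [laŋab] and [laŋabɛ].
Therefore /p/ is basic and [b] is derived by intervocalic voicing (voiceless stops become voiced between vowels).
The one attested form of 'flower', [zizap], shows underlying /zizap/. Applying the same rule between vowels gives [zizabɛ].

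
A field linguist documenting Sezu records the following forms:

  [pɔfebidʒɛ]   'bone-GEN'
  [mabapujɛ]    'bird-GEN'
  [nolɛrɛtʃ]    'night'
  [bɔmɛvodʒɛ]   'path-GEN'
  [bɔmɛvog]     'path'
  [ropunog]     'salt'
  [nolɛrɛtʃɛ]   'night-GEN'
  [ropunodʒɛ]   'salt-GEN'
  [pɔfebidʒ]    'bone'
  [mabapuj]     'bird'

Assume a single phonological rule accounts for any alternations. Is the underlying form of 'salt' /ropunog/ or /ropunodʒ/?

/ropunog/

'salt' shows [g] ~ [dʒ] at the end of the stem ([ropunog] vs [ropunodʒɛ]).
The stem 'bone' ([pɔfebidʒ], [pɔfebidʒɛ]) shows [dʒ] unchanged in both environments, so [dʒ] cannot be basic with [g] derived in isolation.
So /g/ is underlying, and a rule of palatalization before a front vowel — /g/ becomes palato-alveolar [dʒ] before a front vowel — gives [dʒ].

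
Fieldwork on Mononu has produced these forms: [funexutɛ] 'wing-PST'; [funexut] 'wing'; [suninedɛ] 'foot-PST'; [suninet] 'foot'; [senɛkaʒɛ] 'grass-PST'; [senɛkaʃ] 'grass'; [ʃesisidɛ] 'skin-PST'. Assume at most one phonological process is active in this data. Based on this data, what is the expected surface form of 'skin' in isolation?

'foot' shows [d] ~ [t] at the end of the stem ([suninedɛ] vs [suninet]).
If /t/ were underlying and a rule turned it into [d] before the PST suffix, 'wing' would also alternate; but it has [t] in both [funexutɛ] and [funexut].
Therefore /d/ is basic and [t] is derived by word-final obstruent devoicing (voiced obstruents become voiceless word-finally).
The one attested form of 'skin', [ʃesisidɛ], shows underlying /ʃesisid/. Applying the same rule word-finally gives [ʃesisit].

[ʃesisit]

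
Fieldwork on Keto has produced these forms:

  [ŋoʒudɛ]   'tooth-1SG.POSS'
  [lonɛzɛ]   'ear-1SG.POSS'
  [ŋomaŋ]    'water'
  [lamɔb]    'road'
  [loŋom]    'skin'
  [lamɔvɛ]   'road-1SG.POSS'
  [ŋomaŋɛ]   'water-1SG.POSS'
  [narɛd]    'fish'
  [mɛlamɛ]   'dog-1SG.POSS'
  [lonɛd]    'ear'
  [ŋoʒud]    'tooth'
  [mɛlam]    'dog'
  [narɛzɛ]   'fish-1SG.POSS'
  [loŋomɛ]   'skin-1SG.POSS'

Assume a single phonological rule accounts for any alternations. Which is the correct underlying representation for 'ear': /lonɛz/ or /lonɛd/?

/lonɛz/

The root 'ear' surfaces as [lonɛd] and [lonɛzɛ], with a stem-final [d] ~ [z] alternation.
If /d/ were underlying and a rule turned it into [z] before the 1SG.POSS suffix, 'tooth' would also alternate; but it has [d] in both [ŋoʒud] and [ŋoʒudɛ].
So /z/ is underlying, and a rule of word-final hardening — voiced fricatives become stops word-finally — gives [d].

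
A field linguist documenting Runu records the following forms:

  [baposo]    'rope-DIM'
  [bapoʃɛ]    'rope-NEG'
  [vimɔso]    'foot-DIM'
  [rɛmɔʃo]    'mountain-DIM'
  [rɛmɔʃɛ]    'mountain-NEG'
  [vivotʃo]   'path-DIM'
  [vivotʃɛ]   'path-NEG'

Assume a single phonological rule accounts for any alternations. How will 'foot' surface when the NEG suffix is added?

'rope' shows [s] ~ [ʃ] at the end of the stem ([baposo] vs [bapoʃɛ]).
But 'mountain' keeps [ʃ] in both environments ([rɛmɔʃo], [rɛmɔʃɛ]), so there is no rule changing /ʃ/ to [s] before the DIM suffix.
The underlying segment must be /s/; /s/ becomes palato-alveolar [ʃ] before a front vowel, yielding [ʃ] there.
The one attested form of 'foot', [vimɔso], shows underlying /vimɔs/. Applying the same rule before a front vowel gives [vimɔʃɛ].

[vimɔʃɛ]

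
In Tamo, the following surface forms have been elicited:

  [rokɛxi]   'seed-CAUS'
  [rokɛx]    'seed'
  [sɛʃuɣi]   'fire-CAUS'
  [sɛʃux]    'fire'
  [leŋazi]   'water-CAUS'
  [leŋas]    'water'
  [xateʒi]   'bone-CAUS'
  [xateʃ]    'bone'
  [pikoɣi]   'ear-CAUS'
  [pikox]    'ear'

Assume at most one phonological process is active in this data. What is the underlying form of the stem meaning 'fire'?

'fire' shows [ɣ] ~ [x] at the end of the stem ([sɛʃuɣi] vs [sɛʃux]).
If /x/ were underlying and a rule turned it into [ɣ] before the CAUS suffix, 'seed' would also alternate; but it has [x] in both [rokɛxi] and [rokɛx].
Therefore /ɣ/ is basic and [x] is derived by word-final obstruent devoicing (voiced obstruents become voiceless word-finally).

/sɛʃuɣ/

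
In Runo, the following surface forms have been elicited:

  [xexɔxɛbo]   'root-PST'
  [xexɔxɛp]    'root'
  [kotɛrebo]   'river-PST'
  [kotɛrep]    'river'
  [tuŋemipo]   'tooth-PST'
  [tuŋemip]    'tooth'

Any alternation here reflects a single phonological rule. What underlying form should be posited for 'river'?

/kotɛreb/

The root 'river' surfaces as [kotɛrebo] and [kotɛrep], with a stem-final [b] ~ [p] alternation.
If /p/ were underlying and a rule turned it into [b] before the PST suffix, 'tooth' would also alternate; but it has [p] in both [tuŋemipo] and [tuŋemip].
The alternation reflects word-final obstruent devoicing: voiced obstruents become voiceless word-finally. /b/ is underlying.
So 'river' = /kotɛreb/.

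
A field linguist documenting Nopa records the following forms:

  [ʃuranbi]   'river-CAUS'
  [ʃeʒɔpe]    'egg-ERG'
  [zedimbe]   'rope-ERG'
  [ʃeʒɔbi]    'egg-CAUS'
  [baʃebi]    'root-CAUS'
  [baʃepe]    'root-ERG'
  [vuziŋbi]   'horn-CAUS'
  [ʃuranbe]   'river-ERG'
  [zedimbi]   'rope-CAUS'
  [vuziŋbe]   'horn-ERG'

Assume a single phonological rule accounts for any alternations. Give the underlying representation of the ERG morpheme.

/-pe/

The ERG morpheme has two allomorphs, [-be] and [-pe].
By contrast the CAUS suffix keeps its initial [b] throughout — that segment must be underlying.
So the underlying form is /-pe/, and voiceless stops become voiced after a nasal.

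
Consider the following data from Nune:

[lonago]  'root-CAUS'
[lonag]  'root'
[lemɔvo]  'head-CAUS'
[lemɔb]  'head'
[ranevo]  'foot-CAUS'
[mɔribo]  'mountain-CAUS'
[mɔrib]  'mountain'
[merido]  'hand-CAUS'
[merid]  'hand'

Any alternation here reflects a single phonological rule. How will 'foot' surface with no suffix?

[raneb]

In [lemɔvo] and [lemɔb] the final segment of 'head' alternates: [v] ~ [b].
The stem 'mountain' ([mɔribo], [mɔrib]) shows [b] unchanged in both environments, so [b] cannot be basic with [v] derived before the CAUS suffix.
The alternation reflects word-final hardening: voiced fricatives become stops word-finally. /v/ is underlying.
The one attested form of 'foot', [ranevo], shows underlying /ranev/. Applying the same rule word-finally gives [raneb].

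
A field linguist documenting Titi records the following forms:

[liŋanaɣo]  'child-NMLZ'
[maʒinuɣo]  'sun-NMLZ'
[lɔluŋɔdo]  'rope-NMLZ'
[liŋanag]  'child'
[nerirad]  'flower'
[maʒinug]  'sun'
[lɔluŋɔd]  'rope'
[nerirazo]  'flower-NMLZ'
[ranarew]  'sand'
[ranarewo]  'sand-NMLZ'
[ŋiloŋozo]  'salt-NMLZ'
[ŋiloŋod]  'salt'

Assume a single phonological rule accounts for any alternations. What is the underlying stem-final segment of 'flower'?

/z/

The stem for 'flower' ends in [z] in [nerirazo] but [d] in [nerirad].
The stem 'rope' ([lɔluŋɔdo], [lɔluŋɔd]) shows [d] unchanged in both environments, so [d] cannot be basic with [z] derived before the NMLZ suffix.
Therefore /z/ is basic and [d] is derived by word-final hardening (voiced fricatives become stops word-finally).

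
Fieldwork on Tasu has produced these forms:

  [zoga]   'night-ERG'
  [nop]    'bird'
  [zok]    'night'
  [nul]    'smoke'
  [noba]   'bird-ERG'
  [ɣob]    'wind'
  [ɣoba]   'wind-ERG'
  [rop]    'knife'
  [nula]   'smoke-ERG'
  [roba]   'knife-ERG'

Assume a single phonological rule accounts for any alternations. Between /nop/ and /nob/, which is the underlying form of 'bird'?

/nop/

The root 'bird' surfaces as [noba] and [nop], with a stem-final [b] ~ [p] alternation.
The stem 'wind' ([ɣoba], [ɣob]) shows [b] unchanged in both environments, so [b] cannot be basic with [p] derived in isolation.
So /p/ is underlying, and a rule of intervocalic voicing — voiceless stops become voiced between vowels — gives [b].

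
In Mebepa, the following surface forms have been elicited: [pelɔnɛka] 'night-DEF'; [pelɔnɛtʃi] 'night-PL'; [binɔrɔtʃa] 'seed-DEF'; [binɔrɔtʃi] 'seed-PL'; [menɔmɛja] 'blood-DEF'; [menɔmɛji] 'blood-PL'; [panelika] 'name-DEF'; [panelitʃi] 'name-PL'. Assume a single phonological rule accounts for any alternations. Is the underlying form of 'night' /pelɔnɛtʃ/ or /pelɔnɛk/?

In [pelɔnɛka] and [pelɔnɛtʃi] the final segment of 'night' alternates: [k] ~ [tʃ].
But 'seed' keeps [tʃ] in both environments ([binɔrɔtʃa], [binɔrɔtʃi]), so there is no rule changing /tʃ/ to [k] before the DEF suffix.
Therefore /k/ is basic and [tʃ] is derived by palatalization before a front vowel (/k/ becomes palato-alveolar [tʃ] before a front vowel).

/pelɔnɛk/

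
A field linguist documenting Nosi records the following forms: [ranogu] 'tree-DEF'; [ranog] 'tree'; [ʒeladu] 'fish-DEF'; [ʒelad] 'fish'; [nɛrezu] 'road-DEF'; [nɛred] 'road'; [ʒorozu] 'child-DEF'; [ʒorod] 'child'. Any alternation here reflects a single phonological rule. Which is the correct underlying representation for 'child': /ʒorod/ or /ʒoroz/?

/ʒoroz/

In [ʒorozu] and [ʒorod] the final segment of 'child' alternates: [z] ~ [d].
But 'fish' keeps [d] in both environments ([ʒeladu], [ʒelad]), so there is no rule changing /d/ to [z] before the DEF suffix.
Therefore /z/ is basic and [d] is derived by word-final hardening (voiced fricatives become stops word-finally).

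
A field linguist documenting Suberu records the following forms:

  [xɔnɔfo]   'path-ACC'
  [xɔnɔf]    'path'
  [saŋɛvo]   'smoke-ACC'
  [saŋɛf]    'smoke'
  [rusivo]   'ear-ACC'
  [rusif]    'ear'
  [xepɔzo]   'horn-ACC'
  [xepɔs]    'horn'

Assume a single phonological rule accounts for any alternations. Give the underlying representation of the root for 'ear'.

/rusiv/

The root 'ear' surfaces as [rusivo] and [rusif], with a stem-final [v] ~ [f] alternation.
But 'path' keeps [f] in both environments ([xɔnɔfo], [xɔnɔf]), so there is no rule changing /f/ to [v] before the ACC suffix.
The underlying segment must be /v/; voiced obstruents become voiceless word-finally, yielding [f] there.
So 'ear' = /rusiv/.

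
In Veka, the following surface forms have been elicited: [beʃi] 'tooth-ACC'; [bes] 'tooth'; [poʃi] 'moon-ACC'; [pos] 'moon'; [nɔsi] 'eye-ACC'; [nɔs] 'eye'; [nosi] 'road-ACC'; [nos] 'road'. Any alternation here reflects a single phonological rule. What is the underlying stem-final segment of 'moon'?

/ʃ/

The stem for 'moon' ends in [ʃ] in [poʃi] but [s] in [pos].
Compare 'road', with invariant [s] in [nosi] and [nos]: an analysis with underlying /s/ and a rule producing [ʃ] before the ACC suffix would wrongly predict alternation here too.
So /ʃ/ is underlying, and a rule of depalatalization — palato-alveolar /ʃ/ becomes [s] when no front vowel follows — gives [s].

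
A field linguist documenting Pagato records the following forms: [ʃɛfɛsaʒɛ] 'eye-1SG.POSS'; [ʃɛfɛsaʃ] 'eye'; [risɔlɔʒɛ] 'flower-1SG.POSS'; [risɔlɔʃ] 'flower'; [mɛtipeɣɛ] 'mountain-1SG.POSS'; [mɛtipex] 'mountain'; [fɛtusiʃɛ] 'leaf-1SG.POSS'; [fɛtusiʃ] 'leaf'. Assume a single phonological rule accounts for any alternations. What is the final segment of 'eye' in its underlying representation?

In [ʃɛfɛsaʒɛ] and [ʃɛfɛsaʃ] the final segment of 'eye' alternates: [ʒ] ~ [ʃ].
The stem 'leaf' ([fɛtusiʃɛ], [fɛtusiʃ]) shows [ʃ] unchanged in both environments, so [ʃ] cannot be basic with [ʒ] derived before the 1SG.POSS suffix.
Therefore /ʒ/ is basic and [ʃ] is derived by word-final obstruent devoicing (voiced obstruents become voiceless word-finally).

/ʒ/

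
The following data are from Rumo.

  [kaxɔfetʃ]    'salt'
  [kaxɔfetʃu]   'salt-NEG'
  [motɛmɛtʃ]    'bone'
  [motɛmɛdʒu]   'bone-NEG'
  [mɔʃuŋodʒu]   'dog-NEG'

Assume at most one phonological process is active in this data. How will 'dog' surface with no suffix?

The root 'bone' surfaces as [motɛmɛtʃ] and [motɛmɛdʒu], with a stem-final [tʃ] ~ [dʒ] alternation.
Compare 'salt', with invariant [tʃ] in [kaxɔfetʃ] and [kaxɔfetʃu]: an analysis with underlying /tʃ/ and a rule producing [dʒ] before the NEG suffix would wrongly predict alternation here too.
The underlying segment must be /dʒ/; voiced obstruents become voiceless word-finally, yielding [tʃ] there.
From [mɔʃuŋodʒu] the stem 'dog' is /mɔʃuŋodʒ/; word-finally this yields [mɔʃuŋotʃ].

[mɔʃuŋotʃ]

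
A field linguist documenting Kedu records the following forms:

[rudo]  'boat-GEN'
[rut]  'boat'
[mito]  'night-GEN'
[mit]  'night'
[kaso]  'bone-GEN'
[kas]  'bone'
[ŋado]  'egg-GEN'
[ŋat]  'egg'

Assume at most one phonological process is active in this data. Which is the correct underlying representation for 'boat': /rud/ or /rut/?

'boat' shows [d] ~ [t] at the end of the stem ([rudo] vs [rut]).
But 'night' keeps [t] in both environments ([mito], [mit]), so there is no rule changing /t/ to [d] before the GEN suffix.
Therefore /d/ is basic and [t] is derived by word-final obstruent devoicing (voiced obstruents become voiceless word-finally).

/rud/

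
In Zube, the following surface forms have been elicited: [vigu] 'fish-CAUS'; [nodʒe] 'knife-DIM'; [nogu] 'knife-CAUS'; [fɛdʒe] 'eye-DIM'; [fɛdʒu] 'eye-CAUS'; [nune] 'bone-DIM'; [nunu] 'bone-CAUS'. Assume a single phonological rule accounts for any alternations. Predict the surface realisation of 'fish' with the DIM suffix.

[vidʒe]

The stem for 'knife' ends in [dʒ] in [nodʒe] but [g] in [nogu].
The stem 'eye' ([fɛdʒe], [fɛdʒu]) shows [dʒ] unchanged in both environments, so [dʒ] cannot be basic with [g] derived before the CAUS suffix.
The alternation reflects palatalization before a front vowel: /g/ becomes palato-alveolar [dʒ] before a front vowel. /g/ is underlying.
The one attested form of 'fish', [vigu], shows underlying /vig/. Applying the same rule before a front vowel gives [vidʒe].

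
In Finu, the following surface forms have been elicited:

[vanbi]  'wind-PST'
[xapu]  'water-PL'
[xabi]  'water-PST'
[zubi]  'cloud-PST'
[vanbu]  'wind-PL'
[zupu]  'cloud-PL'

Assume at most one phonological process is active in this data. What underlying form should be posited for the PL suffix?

/-pu/

The PL morpheme has two allomorphs, [-bu] and [-pu].
By contrast the PST suffix keeps its initial [b] throughout — that segment must be underlying.
The PL suffix is therefore /-pu/ underlyingly, with post-nasal voicing: voiceless stops become voiced after a nasal.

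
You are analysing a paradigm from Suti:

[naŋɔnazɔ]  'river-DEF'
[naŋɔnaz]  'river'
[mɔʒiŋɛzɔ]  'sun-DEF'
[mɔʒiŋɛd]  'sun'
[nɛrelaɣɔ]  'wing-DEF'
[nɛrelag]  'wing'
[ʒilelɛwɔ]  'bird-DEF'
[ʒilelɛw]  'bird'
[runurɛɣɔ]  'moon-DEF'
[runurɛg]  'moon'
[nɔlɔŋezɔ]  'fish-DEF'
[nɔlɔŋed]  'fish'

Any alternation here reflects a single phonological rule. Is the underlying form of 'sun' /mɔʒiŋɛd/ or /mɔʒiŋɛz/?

In [mɔʒiŋɛzɔ] and [mɔʒiŋɛd] the final segment of 'sun' alternates: [z] ~ [d].
Compare 'river', with invariant [z] in [naŋɔnazɔ] and [naŋɔnaz]: an analysis with underlying /z/ and a rule producing [d] in isolation would wrongly predict alternation here too.
The underlying segment must be /d/; voiced stops become fricatives between vowels, yielding [z] there.

/mɔʒiŋɛd/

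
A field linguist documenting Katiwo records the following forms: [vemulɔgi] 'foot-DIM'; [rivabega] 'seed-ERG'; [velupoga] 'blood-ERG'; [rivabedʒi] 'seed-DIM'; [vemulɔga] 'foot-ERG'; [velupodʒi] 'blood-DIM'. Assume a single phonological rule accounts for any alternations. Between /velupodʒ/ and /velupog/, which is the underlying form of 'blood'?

/velupodʒ/

In [velupoga] and [velupodʒi] the final segment of 'blood' alternates: [g] ~ [dʒ].
Compare 'foot', with invariant [g] in [vemulɔga] and [vemulɔgi]: an analysis with underlying /g/ and a rule producing [dʒ] before the DIM suffix would wrongly predict alternation here too.
The alternation reflects depalatalization: palato-alveolar /dʒ/ becomes [g] when no front vowel follows. /dʒ/ is underlying.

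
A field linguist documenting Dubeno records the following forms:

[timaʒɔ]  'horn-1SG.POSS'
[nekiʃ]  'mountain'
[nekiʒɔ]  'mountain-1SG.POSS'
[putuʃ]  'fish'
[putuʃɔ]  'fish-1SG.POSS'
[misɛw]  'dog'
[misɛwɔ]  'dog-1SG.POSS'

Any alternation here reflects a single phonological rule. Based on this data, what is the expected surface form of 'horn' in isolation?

'mountain' shows [ʃ] ~ [ʒ] at the end of the stem ([nekiʃ] vs [nekiʒɔ]).
Compare 'fish', with invariant [ʃ] in [putuʃ] and [putuʃɔ]: an analysis with underlying /ʃ/ and a rule producing [ʒ] before the 1SG.POSS suffix would wrongly predict alternation here too.
Therefore /ʒ/ is basic and [ʃ] is derived by word-final obstruent devoicing (voiced obstruents become voiceless word-finally).
The one attested form of 'horn', [timaʒɔ], shows underlying /timaʒ/. Applying the same rule word-finally gives [timaʃ].

[timaʃ]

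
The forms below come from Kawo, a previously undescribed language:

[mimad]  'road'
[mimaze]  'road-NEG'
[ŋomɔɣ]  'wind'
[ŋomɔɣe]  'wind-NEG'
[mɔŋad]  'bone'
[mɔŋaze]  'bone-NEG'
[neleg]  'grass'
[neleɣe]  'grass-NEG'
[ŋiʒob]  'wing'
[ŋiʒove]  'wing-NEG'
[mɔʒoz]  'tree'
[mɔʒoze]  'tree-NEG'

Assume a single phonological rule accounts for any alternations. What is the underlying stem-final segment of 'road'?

/d/

In [mimad] and [mimaze] the final segment of 'road' alternates: [d] ~ [z].
Compare 'tree', with invariant [z] in [mɔʒoz] and [mɔʒoze]: an analysis with underlying /z/ and a rule producing [d] in isolation would wrongly predict alternation here too.
The underlying segment must be /d/; voiced stops become fricatives between vowels, yielding [z] there.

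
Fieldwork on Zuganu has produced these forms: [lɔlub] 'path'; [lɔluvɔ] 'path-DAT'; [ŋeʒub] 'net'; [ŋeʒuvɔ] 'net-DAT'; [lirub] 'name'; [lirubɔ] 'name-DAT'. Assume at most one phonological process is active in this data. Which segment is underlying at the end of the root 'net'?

The root 'net' surfaces as [ŋeʒub] and [ŋeʒuvɔ], with a stem-final [b] ~ [v] alternation.
Compare 'name', with invariant [b] in [lirub] and [lirubɔ]: an analysis with underlying /b/ and a rule producing [v] before the DAT suffix would wrongly predict alternation here too.
The alternation reflects word-final hardening: voiced fricatives become stops word-finally. /v/ is underlying.

/v/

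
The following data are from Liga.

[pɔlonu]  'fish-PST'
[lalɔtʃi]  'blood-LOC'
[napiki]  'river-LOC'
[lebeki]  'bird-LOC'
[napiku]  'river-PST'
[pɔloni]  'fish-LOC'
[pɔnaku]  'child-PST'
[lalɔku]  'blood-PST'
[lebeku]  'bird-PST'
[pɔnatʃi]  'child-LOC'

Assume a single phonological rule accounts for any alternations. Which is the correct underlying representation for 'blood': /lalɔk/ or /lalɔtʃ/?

The root 'blood' surfaces as [lalɔtʃi] and [lalɔku], with a stem-final [tʃ] ~ [k] alternation.
The stem 'river' ([napiki], [napiku]) shows [k] unchanged in both environments, so [k] cannot be basic with [tʃ] derived before the LOC suffix.
The alternation reflects depalatalization: palato-alveolar /tʃ/ becomes [k] when no front vowel follows. /tʃ/ is underlying.

/lalɔtʃ/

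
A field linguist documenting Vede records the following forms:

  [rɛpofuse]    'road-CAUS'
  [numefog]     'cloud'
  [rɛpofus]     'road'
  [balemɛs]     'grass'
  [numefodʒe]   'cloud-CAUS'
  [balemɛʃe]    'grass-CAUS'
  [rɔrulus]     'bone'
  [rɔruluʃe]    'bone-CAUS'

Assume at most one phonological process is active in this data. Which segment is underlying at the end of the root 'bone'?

'bone' shows [s] ~ [ʃ] at the end of the stem ([rɔrulus] vs [rɔruluʃe]).
Compare 'road', with invariant [s] in [rɛpofus] and [rɛpofuse]: an analysis with underlying /s/ and a rule producing [ʃ] before the CAUS suffix would wrongly predict alternation here too.
The underlying segment must be /ʃ/; palato-alveolar /dʒ/ and /ʃ/ become [g] and [s] when no front vowel follows, yielding [s] there.

/ʃ/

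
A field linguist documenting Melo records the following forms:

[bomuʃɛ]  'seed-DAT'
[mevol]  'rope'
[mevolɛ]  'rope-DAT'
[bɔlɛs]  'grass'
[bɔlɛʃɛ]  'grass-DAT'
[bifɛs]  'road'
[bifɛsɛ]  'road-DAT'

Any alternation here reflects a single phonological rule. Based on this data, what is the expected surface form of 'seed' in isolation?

'grass' shows [s] ~ [ʃ] at the end of the stem ([bɔlɛs] vs [bɔlɛʃɛ]).
The stem 'road' ([bifɛs], [bifɛsɛ]) shows [s] unchanged in both environments, so [s] cannot be basic with [ʃ] derived before the DAT suffix.
The underlying segment must be /ʃ/; palato-alveolar /ʃ/ becomes [s] when no front vowel follows, yielding [s] there.
The one attested form of 'seed', [bomuʃɛ], shows underlying /bomuʃ/. Applying the same rule when no front vowel follows gives [bomus].

[bomus]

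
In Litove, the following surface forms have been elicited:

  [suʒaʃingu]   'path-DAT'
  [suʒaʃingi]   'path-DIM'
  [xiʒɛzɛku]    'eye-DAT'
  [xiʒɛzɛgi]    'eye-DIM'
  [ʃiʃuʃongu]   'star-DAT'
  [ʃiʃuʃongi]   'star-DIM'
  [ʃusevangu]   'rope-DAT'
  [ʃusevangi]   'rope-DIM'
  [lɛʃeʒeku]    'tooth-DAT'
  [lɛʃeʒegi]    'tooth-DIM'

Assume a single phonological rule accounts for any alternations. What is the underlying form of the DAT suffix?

The DAT suffix surfaces as [-gu] and [-ku], depending on the final segment of the stem.
The DIM suffix, which begins with [g], is invariant after every stem; so [g] is not altered by any rule here.
So the underlying form is /-ku/, and voiceless stops become voiced after a nasal.

/-ku/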